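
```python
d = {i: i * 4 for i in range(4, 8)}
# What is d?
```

{4: 16, 5: 20, 6: 24, 7: 28}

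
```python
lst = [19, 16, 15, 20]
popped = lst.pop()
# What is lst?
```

[19, 16, 15]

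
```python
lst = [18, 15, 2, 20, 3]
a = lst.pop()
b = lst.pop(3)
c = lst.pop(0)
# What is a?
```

After line 1: lst = [18, 15, 2, 20, 3]
After line 2 (pop() -> a = 3): lst = [18, 15, 2, 20]
After line 3 (pop(3) -> b = 20): lst = [18, 15, 2]
After line 4 (pop(0) -> c = 18): lst = [15, 2]

3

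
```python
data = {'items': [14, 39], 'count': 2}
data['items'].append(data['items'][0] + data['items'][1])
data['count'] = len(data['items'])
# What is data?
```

After line 1: data = {'items': [14, 39], 'count': 2}
After line 2 (append 14 + 39 = 53): data = {'items': [14, 39, 53], 'count': 2}
After line 3 (count = len(items) = 3): data = {'items': [14, 39, 53], 'count': 3}

{'items': [14, 39, 53], 'count': 3}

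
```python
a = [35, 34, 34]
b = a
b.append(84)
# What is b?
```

After line 1: a = [35, 34, 34]
After line 2 (b = a is an alias, same object): a = [35, 34, 34], b = [35, 34, 34]
After line 3 (b.append mutates the shared list): a = [35, 34, 34, 84], b = [35, 34, 34, 84]

[35, 34, 34, 84]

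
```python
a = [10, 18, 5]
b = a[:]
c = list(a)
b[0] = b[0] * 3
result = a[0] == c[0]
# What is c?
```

After line 1: a = [10, 18, 5]
After line 2 (b = a[:], copy): a = [10, 18, 5], b = [10, 18, 5]
After line 3 (c = list(a) is a copy, new object): c = [10, 18, 5]
After line 4 (b[0] = 10 * 3 = 30; only b mutates (copy)): a = [10, 18, 5], b = [30, 18, 5], c = [10, 18, 5]
After line 5 (a[0] = 10, c[0] = 10; result = True)

[10, 18, 5]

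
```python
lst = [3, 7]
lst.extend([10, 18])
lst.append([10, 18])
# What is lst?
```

After line 1: lst = [3, 7]
After line 2 (extend unpacks [10, 18]): lst = [3, 7, 10, 18]
After line 3 (append adds [10, 18] as single element): lst = [3, 7, 10, 18, [10, 18]]

[3, 7, 10, 18, [10, 18]]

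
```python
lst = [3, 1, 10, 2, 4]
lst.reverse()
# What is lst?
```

[4, 2, 10, 1, 3]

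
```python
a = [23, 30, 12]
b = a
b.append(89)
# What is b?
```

After line 1: a = [23, 30, 12]
After line 2 (b = a is an alias, same object): a = [23, 30, 12], b = [23, 30, 12]
After line 3 (b.append mutates the shared list): a = [23, 30, 12, 89], b = [23, 30, 12, 89]

[23, 30, 12, 89]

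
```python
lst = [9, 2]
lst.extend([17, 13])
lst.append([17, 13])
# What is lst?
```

After line 1: lst = [9, 2]
After line 2 (extend unpacks [17, 13]): lst = [9, 2, 17, 13]
After line 3 (append adds [17, 13] as single element): lst = [9, 2, 17, 13, [17, 13]]

[9, 2, 17, 13, [17, 13]]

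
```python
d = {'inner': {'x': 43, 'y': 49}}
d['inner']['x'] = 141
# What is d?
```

After line 1: d = {'inner': {'x': 43, 'y': 49}}
After line 2 (inner x overwritten): d = {'inner': {'x': 141, 'y': 49}}

{'inner': {'x': 141, 'y': 49}}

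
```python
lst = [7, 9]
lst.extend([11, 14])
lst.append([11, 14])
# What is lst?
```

After line 1: lst = [7, 9]
After line 2 (extend unpacks [11, 14]): lst = [7, 9, 11, 14]
After line 3 (append adds [11, 14] as single element): lst = [7, 9, 11, 14, [11, 14]]

[7, 9, 11, 14, [11, 14]]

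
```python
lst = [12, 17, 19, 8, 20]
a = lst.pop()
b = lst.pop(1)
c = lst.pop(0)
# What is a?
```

After line 1: lst = [12, 17, 19, 8, 20]
After line 2 (pop() -> a = 20): lst = [12, 17, 19, 8]
After line 3 (pop(1) -> b = 17): lst = [12, 19, 8]
After line 4 (pop(0) -> c = 12): lst = [19, 8]

20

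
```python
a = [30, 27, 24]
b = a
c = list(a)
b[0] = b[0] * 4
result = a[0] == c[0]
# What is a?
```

After line 1: a = [30, 27, 24]
After line 2 (b = a, alias): a = [30, 27, 24], b = [30, 27, 24]
After line 3 (c = list(a) is a copy, new object): c = [30, 27, 24]
After line 4 (b[0] = 30 * 4 = 120; mutates shared a/b): a = b = [120, 27, 24], c = [30, 27, 24]
After line 5 (a[0] = 120, c[0] = 30; result = False)

[120, 27, 24]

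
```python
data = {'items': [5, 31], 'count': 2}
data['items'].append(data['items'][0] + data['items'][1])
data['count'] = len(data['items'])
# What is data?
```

After line 1: data = {'items': [5, 31], 'count': 2}
After line 2 (append 5 + 31 = 36): data = {'items': [5, 31, 36], 'count': 2}
After line 3 (count = len(items) = 3): data = {'items': [5, 31, 36], 'count': 3}

{'items': [5, 31, 36], 'count': 3}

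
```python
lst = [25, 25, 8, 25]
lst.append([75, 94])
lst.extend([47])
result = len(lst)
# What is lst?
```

After line 1: lst = [25, 25, 8, 25]
After line 2 (append adds [75, 94] as single element): lst = [25, 25, 8, 25, [75, 94]]
After line 3 (extend unpacks [47], adds 47): lst = [25, 25, 8, 25, [75, 94], 47]
After line 4: result = len(lst) = 6

[25, 25, 8, 25, [75, 94], 47]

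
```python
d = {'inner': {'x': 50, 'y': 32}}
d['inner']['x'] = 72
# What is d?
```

After line 1: d = {'inner': {'x': 50, 'y': 32}}
After line 2 (inner x overwritten): d = {'inner': {'x': 72, 'y': 32}}

{'inner': {'x': 72, 'y': 32}}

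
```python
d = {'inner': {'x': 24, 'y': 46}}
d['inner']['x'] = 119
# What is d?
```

After line 1: d = {'inner': {'x': 24, 'y': 46}}
After line 2 (inner x overwritten): d = {'inner': {'x': 119, 'y': 46}}

{'inner': {'x': 119, 'y': 46}}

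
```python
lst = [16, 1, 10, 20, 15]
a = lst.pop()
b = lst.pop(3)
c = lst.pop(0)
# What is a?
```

After line 1: lst = [16, 1, 10, 20, 15]
After line 2 (pop() -> a = 15): lst = [16, 1, 10, 20]
After line 3 (pop(3) -> b = 20): lst = [16, 1, 10]
After line 4 (pop(0) -> c = 16): lst = [1, 10]

15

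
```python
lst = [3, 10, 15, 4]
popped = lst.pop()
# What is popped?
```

4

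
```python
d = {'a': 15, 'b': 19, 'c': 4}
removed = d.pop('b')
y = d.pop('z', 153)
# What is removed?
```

After line 1: d = {'a': 15, 'b': 19, 'c': 4}
After line 2 (pop 'b' returns 19): d = {'a': 15, 'c': 4}, removed = 19
After line 3 (pop 'z' missing, returns default 153): d = {'a': 15, 'c': 4}, y = 153

19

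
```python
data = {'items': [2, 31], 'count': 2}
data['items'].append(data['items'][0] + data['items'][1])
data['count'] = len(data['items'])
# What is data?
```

After line 1: data = {'items': [2, 31], 'count': 2}
After line 2 (append 2 + 31 = 33): data = {'items': [2, 31, 33], 'count': 2}
After line 3 (count = len(items) = 3): data = {'items': [2, 31, 33], 'count': 3}

{'items': [2, 31, 33], 'count': 3}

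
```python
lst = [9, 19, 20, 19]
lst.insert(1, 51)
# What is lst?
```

[9, 51, 19, 20, 19]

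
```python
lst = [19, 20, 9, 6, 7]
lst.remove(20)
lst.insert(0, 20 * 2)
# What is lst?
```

After line 1: lst = [19, 20, 9, 6, 7]
After line 2 (remove first 20): lst = [19, 9, 6, 7]
After line 3 (insert 40 at index 0): lst = [40, 19, 9, 6, 7]

[40, 19, 9, 6, 7]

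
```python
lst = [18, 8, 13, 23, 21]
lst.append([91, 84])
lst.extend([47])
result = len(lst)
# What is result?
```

After line 1: lst = [18, 8, 13, 23, 21]
After line 2 (append adds [91, 84] as single element): lst = [18, 8, 13, 23, 21, [91, 84]]
After line 3 (extend unpacks [47], adds 47): lst = [18, 8, 13, 23, 21, [91, 84], 47]
After line 4: result = len(lst) = 7

7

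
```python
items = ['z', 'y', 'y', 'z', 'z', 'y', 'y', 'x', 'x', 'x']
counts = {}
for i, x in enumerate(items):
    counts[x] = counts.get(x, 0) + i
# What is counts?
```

Initial: counts = {}, items = ['z', 'y', 'y', 'z', 'z', 'y', 'y', 'x', 'x', 'x']
i=0, x='z': counts = {'z': 0}
i=1, x='y': counts = {'z': 0, 'y': 1}
i=2, x='y': counts = {'z': 0, 'y': 3}
i=3, x='z': counts = {'z': 3, 'y': 3}
i=4, x='z': counts = {'z': 7, 'y': 3}
i=5, x='y': counts = {'z': 7, 'y': 8}
i=6, x='y': counts = {'z': 7, 'y': 14}
i=7, x='x': counts = {'z': 7, 'y': 14, 'x': 7}
i=8, x='x': counts = {'z': 7, 'y': 14, 'x': 15}
i=9, x='x': counts = {'z': 7, 'y': 14, 'x': 24}

{'z': 7, 'y': 14, 'x': 24}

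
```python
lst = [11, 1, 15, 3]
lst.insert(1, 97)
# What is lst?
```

[11, 97, 1, 15, 3]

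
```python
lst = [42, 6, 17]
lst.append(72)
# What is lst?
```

[42, 6, 17, 72]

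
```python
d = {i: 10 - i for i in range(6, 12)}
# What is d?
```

{6: 4, 7: 3, 8: 2, 9: 1, 10: 0, 11: -1}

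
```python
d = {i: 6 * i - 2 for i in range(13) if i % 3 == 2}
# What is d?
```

{2: 10, 5: 28, 8: 46, 11: 64}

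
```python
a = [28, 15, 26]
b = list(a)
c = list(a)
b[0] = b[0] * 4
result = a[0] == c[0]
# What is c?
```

After line 1: a = [28, 15, 26]
After line 2 (b = list(a), copy): a = [28, 15, 26], b = [28, 15, 26]
After line 3 (c = list(a) is a copy, new object): c = [28, 15, 26]
After line 4 (b[0] = 28 * 4 = 112; only b mutates (copy)): a = [28, 15, 26], b = [112, 15, 26], c = [28, 15, 26]
After line 5 (a[0] = 28, c[0] = 28; result = True)

[28, 15, 26]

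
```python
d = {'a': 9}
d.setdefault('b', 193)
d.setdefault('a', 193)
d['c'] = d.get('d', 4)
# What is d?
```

After line 1: d = {'a': 9}
After line 2 (setdefault adds 'b'=193): d = {'a': 9, 'b': 193}
After line 3 (setdefault 'a' no-op, already exists): d = {'a': 9, 'b': 193}
After line 4 (get('d', 4) returns default since 'd' not in d): d = {'a': 9, 'b': 193, 'c': 4}

{'a': 9, 'b': 193, 'c': 4}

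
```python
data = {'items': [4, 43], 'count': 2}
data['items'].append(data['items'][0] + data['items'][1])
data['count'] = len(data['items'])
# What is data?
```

After line 1: data = {'items': [4, 43], 'count': 2}
After line 2 (append 4 + 43 = 47): data = {'items': [4, 43, 47], 'count': 2}
After line 3 (count = len(items) = 3): data = {'items': [4, 43, 47], 'count': 3}

{'items': [4, 43, 47], 'count': 3}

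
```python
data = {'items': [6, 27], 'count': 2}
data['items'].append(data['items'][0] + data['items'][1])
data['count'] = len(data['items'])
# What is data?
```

After line 1: data = {'items': [6, 27], 'count': 2}
After line 2 (append 6 + 27 = 33): data = {'items': [6, 27, 33], 'count': 2}
After line 3 (count = len(items) = 3): data = {'items': [6, 27, 33], 'count': 3}

{'items': [6, 27, 33], 'count': 3}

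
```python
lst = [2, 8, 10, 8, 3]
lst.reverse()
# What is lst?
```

[3, 8, 10, 8, 2]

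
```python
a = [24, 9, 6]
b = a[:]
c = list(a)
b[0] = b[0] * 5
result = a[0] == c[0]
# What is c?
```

After line 1: a = [24, 9, 6]
After line 2 (b = a[:], copy): a = [24, 9, 6], b = [24, 9, 6]
After line 3 (c = list(a) is a copy, new object): c = [24, 9, 6]
After line 4 (b[0] = 24 * 5 = 120; only b mutates (copy)): a = [24, 9, 6], b = [120, 9, 6], c = [24, 9, 6]
After line 5 (a[0] = 24, c[0] = 24; result = True)

[24, 9, 6]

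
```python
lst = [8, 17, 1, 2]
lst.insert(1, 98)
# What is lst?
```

[8, 98, 17, 1, 2]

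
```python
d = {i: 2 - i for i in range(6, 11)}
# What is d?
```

{6: -4, 7: -5, 8: -6, 9: -7, 10: -8}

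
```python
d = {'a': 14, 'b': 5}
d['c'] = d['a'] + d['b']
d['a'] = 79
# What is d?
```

After line 1: d = {'a': 14, 'b': 5}
After line 2 (d['c'] = 14 + 5): d = {'a': 14, 'b': 5, 'c': 19}
After line 3: d = {'a': 79, 'b': 5, 'c': 19}

{'a': 79, 'b': 5, 'c': 19}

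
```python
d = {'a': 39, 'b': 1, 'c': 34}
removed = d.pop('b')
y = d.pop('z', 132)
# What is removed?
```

After line 1: d = {'a': 39, 'b': 1, 'c': 34}
After line 2 (pop 'b' returns 1): d = {'a': 39, 'c': 34}, removed = 1
After line 3 (pop 'z' missing, returns default 132): d = {'a': 39, 'c': 34}, y = 132

1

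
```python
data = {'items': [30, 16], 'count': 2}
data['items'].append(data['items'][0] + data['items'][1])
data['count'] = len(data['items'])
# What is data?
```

After line 1: data = {'items': [30, 16], 'count': 2}
After line 2 (append 30 + 16 = 46): data = {'items': [30, 16, 46], 'count': 2}
After line 3 (count = len(items) = 3): data = {'items': [30, 16, 46], 'count': 3}

{'items': [30, 16, 46], 'count': 3}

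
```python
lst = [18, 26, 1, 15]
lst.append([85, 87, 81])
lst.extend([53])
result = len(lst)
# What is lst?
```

After line 1: lst = [18, 26, 1, 15]
After line 2 (append adds [85, 87, 81] as single element): lst = [18, 26, 1, 15, [85, 87, 81]]
After line 3 (extend unpacks [53], adds 53): lst = [18, 26, 1, 15, [85, 87, 81], 53]
After line 4: result = len(lst) = 6

[18, 26, 1, 15, [85, 87, 81], 53]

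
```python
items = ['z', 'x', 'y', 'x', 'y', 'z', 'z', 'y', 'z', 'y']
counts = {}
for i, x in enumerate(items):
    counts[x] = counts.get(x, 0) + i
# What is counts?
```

Initial: counts = {}, items = ['z', 'x', 'y', 'x', 'y', 'z', 'z', 'y', 'z', 'y']
i=0, x='z': counts = {'z': 0}
i=1, x='x': counts = {'z': 0, 'x': 1}
i=2, x='y': counts = {'z': 0, 'x': 1, 'y': 2}
i=3, x='x': counts = {'z': 0, 'x': 4, 'y': 2}
i=4, x='y': counts = {'z': 0, 'x': 4, 'y': 6}
i=5, x='z': counts = {'z': 5, 'x': 4, 'y': 6}
i=6, x='z': counts = {'z': 11, 'x': 4, 'y': 6}
i=7, x='y': counts = {'z': 11, 'x': 4, 'y': 13}
i=8, x='z': counts = {'z': 19, 'x': 4, 'y': 13}
i=9, x='y': counts = {'z': 19, 'x': 4, 'y': 22}

{'z': 19, 'x': 4, 'y': 22}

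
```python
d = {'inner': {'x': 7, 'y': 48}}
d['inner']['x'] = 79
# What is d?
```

After line 1: d = {'inner': {'x': 7, 'y': 48}}
After line 2 (inner x overwritten): d = {'inner': {'x': 79, 'y': 48}}

{'inner': {'x': 79, 'y': 48}}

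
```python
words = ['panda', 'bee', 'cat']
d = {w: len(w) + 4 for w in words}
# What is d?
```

{'panda': 9, 'bee': 7, 'cat': 7}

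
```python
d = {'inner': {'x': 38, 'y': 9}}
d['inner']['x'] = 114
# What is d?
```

After line 1: d = {'inner': {'x': 38, 'y': 9}}
After line 2 (inner x overwritten): d = {'inner': {'x': 114, 'y': 9}}

{'inner': {'x': 114, 'y': 9}}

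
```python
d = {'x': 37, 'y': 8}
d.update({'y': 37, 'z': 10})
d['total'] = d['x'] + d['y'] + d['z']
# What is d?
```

After line 1: d = {'x': 37, 'y': 8}
After line 2 (y overwritten, z added): d = {'x': 37, 'y': 37, 'z': 10}
After line 3 (total = 37 + 37 + 10 = 84): d = {'x': 37, 'y': 37, 'z': 10, 'total': 84}

{'x': 37, 'y': 37, 'z': 10, 'total': 84}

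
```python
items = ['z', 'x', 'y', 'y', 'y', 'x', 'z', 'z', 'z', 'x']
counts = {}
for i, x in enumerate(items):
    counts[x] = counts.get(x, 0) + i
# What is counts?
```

Initial: counts = {}, items = ['z', 'x', 'y', 'y', 'y', 'x', 'z', 'z', 'z', 'x']
i=0, x='z': counts = {'z': 0}
i=1, x='x': counts = {'z': 0, 'x': 1}
i=2, x='y': counts = {'z': 0, 'x': 1, 'y': 2}
i=3, x='y': counts = {'z': 0, 'x': 1, 'y': 5}
i=4, x='y': counts = {'z': 0, 'x': 1, 'y': 9}
i=5, x='x': counts = {'z': 0, 'x': 6, 'y': 9}
i=6, x='z': counts = {'z': 6, 'x': 6, 'y': 9}
i=7, x='z': counts = {'z': 13, 'x': 6, 'y': 9}
i=8, x='z': counts = {'z': 21, 'x': 6, 'y': 9}
i=9, x='x': counts = {'z': 21, 'x': 15, 'y': 9}

{'z': 21, 'x': 15, 'y': 9}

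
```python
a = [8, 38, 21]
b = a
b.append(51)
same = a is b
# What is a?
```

After line 1: a = [8, 38, 21]
After line 2 (b = a is an alias, same object): a = [8, 38, 21], b = [8, 38, 21]
After line 3 (b.append mutates the shared list): a = [8, 38, 21, 51], b = [8, 38, 21, 51]
After line 4 (same = a is b; same object -> True): same = True

[8, 38, 21, 51]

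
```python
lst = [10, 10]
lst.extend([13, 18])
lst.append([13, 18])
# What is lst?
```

After line 1: lst = [10, 10]
After line 2 (extend unpacks [13, 18]): lst = [10, 10, 13, 18]
After line 3 (append adds [13, 18] as single element): lst = [10, 10, 13, 18, [13, 18]]

[10, 10, 13, 18, [13, 18]]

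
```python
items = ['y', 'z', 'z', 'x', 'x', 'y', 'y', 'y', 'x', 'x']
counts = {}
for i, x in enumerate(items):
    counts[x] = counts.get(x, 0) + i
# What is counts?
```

Initial: counts = {}, items = ['y', 'z', 'z', 'x', 'x', 'y', 'y', 'y', 'x', 'x']
i=0, x='y': counts = {'y': 0}
i=1, x='z': counts = {'y': 0, 'z': 1}
i=2, x='z': counts = {'y': 0, 'z': 3}
i=3, x='x': counts = {'y': 0, 'z': 3, 'x': 3}
i=4, x='x': counts = {'y': 0, 'z': 3, 'x': 7}
i=5, x='y': counts = {'y': 5, 'z': 3, 'x': 7}
i=6, x='y': counts = {'y': 11, 'z': 3, 'x': 7}
i=7, x='y': counts = {'y': 18, 'z': 3, 'x': 7}
i=8, x='x': counts = {'y': 18, 'z': 3, 'x': 15}
i=9, x='x': counts = {'y': 18, 'z': 3, 'x': 24}

{'y': 18, 'z': 3, 'x': 24}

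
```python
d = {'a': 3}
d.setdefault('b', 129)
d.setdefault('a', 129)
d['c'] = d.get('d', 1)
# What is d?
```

After line 1: d = {'a': 3}
After line 2 (setdefault adds 'b'=129): d = {'a': 3, 'b': 129}
After line 3 (setdefault 'a' no-op, already exists): d = {'a': 3, 'b': 129}
After line 4 (get('d', 1) returns default since 'd' not in d): d = {'a': 3, 'b': 129, 'c': 1}

{'a': 3, 'b': 129, 'c': 1}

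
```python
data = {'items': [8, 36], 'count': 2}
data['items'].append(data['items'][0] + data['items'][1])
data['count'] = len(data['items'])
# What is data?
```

After line 1: data = {'items': [8, 36], 'count': 2}
After line 2 (append 8 + 36 = 44): data = {'items': [8, 36, 44], 'count': 2}
After line 3 (count = len(items) = 3): data = {'items': [8, 36, 44], 'count': 3}

{'items': [8, 36, 44], 'count': 3}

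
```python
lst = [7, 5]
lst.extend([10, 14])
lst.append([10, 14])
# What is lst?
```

After line 1: lst = [7, 5]
After line 2 (extend unpacks [10, 14]): lst = [7, 5, 10, 14]
After line 3 (append adds [10, 14] as single element): lst = [7, 5, 10, 14, [10, 14]]

[7, 5, 10, 14, [10, 14]]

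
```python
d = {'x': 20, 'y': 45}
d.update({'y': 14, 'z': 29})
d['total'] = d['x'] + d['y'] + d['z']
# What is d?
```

After line 1: d = {'x': 20, 'y': 45}
After line 2 (y overwritten, z added): d = {'x': 20, 'y': 14, 'z': 29}
After line 3 (total = 20 + 14 + 29 = 63): d = {'x': 20, 'y': 14, 'z': 29, 'total': 63}

{'x': 20, 'y': 14, 'z': 29, 'total': 63}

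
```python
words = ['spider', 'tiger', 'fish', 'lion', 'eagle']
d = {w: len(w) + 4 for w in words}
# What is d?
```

{'spider': 10, 'tiger': 9, 'fish': 8, 'lion': 8, 'eagle': 9}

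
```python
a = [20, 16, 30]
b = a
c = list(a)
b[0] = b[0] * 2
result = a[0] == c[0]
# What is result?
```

After line 1: a = [20, 16, 30]
After line 2 (b = a, alias): a = [20, 16, 30], b = [20, 16, 30]
After line 3 (c = list(a) is a copy, new object): c = [20, 16, 30]
After line 4 (b[0] = 20 * 2 = 40; mutates shared a/b): a = b = [40, 16, 30], c = [20, 16, 30]
After line 5 (a[0] = 40, c[0] = 20; result = False)

False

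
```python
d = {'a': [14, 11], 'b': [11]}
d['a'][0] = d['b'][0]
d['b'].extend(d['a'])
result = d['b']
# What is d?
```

After line 1: d = {'a': [14, 11], 'b': [11]}
After line 2 (a[0] = b[0] = 11): d = {'a': [11, 11], 'b': [11]}
After line 3 (b.extend(a) appends [11, 11]): d = {'a': [11, 11], 'b': [11, 11, 11]}
After line 4: result = d['b'] = [11, 11, 11]

{'a': [11, 11], 'b': [11, 11, 11]}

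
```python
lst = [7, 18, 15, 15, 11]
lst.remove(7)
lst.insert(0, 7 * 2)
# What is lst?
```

After line 1: lst = [7, 18, 15, 15, 11]
After line 2 (remove first 7): lst = [18, 15, 15, 11]
After line 3 (insert 14 at index 0): lst = [14, 18, 15, 15, 11]

[14, 18, 15, 15, 11]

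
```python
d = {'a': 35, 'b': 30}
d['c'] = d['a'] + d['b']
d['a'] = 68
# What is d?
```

After line 1: d = {'a': 35, 'b': 30}
After line 2 (d['c'] = 35 + 30): d = {'a': 35, 'b': 30, 'c': 65}
After line 3: d = {'a': 68, 'b': 30, 'c': 65}

{'a': 68, 'b': 30, 'c': 65}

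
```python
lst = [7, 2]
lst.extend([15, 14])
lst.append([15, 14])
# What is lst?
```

After line 1: lst = [7, 2]
After line 2 (extend unpacks [15, 14]): lst = [7, 2, 15, 14]
After line 3 (append adds [15, 14] as single element): lst = [7, 2, 15, 14, [15, 14]]

[7, 2, 15, 14, [15, 14]]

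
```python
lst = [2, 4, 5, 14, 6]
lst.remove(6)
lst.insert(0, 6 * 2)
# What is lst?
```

After line 1: lst = [2, 4, 5, 14, 6]
After line 2 (remove first 6): lst = [2, 4, 5, 14]
After line 3 (insert 12 at index 0): lst = [12, 2, 4, 5, 14]

[12, 2, 4, 5, 14]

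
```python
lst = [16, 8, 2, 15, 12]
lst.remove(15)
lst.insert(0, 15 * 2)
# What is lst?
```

After line 1: lst = [16, 8, 2, 15, 12]
After line 2 (remove first 15): lst = [16, 8, 2, 12]
After line 3 (insert 30 at index 0): lst = [30, 16, 8, 2, 12]

[30, 16, 8, 2, 12]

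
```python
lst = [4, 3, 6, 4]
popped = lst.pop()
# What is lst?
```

[4, 3, 6]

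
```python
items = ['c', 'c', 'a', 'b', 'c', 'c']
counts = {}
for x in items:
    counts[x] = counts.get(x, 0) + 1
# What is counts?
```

Initial: counts = {}, items = ['c', 'c', 'a', 'b', 'c', 'c']
See 'c': counts = {'c': 1}
See 'c': counts = {'c': 2}
See 'a': counts = {'c': 2, 'a': 1}
See 'b': counts = {'c': 2, 'a': 1, 'b': 1}
See 'c': counts = {'c': 3, 'a': 1, 'b': 1}
See 'c': counts = {'c': 4, 'a': 1, 'b': 1}

{'c': 4, 'a': 1, 'b': 1}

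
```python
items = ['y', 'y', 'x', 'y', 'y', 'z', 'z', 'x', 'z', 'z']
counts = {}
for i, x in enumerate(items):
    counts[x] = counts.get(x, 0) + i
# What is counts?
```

Initial: counts = {}, items = ['y', 'y', 'x', 'y', 'y', 'z', 'z', 'x', 'z', 'z']
i=0, x='y': counts = {'y': 0}
i=1, x='y': counts = {'y': 1}
i=2, x='x': counts = {'y': 1, 'x': 2}
i=3, x='y': counts = {'y': 4, 'x': 2}
i=4, x='y': counts = {'y': 8, 'x': 2}
i=5, x='z': counts = {'y': 8, 'x': 2, 'z': 5}
i=6, x='z': counts = {'y': 8, 'x': 2, 'z': 11}
i=7, x='x': counts = {'y': 8, 'x': 9, 'z': 11}
i=8, x='z': counts = {'y': 8, 'x': 9, 'z': 19}
i=9, x='z': counts = {'y': 8, 'x': 9, 'z': 28}

{'y': 8, 'x': 9, 'z': 28}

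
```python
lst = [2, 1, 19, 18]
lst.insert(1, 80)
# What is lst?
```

[2, 80, 1, 19, 18]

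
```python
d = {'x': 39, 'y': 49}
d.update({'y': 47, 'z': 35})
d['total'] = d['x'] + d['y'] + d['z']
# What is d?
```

After line 1: d = {'x': 39, 'y': 49}
After line 2 (y overwritten, z added): d = {'x': 39, 'y': 47, 'z': 35}
After line 3 (total = 39 + 47 + 35 = 121): d = {'x': 39, 'y': 47, 'z': 35, 'total': 121}

{'x': 39, 'y': 47, 'z': 35, 'total': 121}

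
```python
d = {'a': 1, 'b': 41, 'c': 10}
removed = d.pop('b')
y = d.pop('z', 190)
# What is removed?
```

After line 1: d = {'a': 1, 'b': 41, 'c': 10}
After line 2 (pop 'b' returns 41): d = {'a': 1, 'c': 10}, removed = 41
After line 3 (pop 'z' missing, returns default 190): d = {'a': 1, 'c': 10}, y = 190

41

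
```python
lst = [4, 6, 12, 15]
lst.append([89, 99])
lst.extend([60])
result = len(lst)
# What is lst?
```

After line 1: lst = [4, 6, 12, 15]
After line 2 (append adds [89, 99] as single element): lst = [4, 6, 12, 15, [89, 99]]
After line 3 (extend unpacks [60], adds 60): lst = [4, 6, 12, 15, [89, 99], 60]
After line 4: result = len(lst) = 6

[4, 6, 12, 15, [89, 99], 60]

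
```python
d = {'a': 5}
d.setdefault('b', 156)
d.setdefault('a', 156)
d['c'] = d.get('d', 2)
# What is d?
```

After line 1: d = {'a': 5}
After line 2 (setdefault adds 'b'=156): d = {'a': 5, 'b': 156}
After line 3 (setdefault 'a' no-op, already exists): d = {'a': 5, 'b': 156}
After line 4 (get('d', 2) returns default since 'd' not in d): d = {'a': 5, 'b': 156, 'c': 2}

{'a': 5, 'b': 156, 'c': 2}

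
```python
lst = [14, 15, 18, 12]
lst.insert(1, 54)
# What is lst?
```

[14, 54, 15, 18, 12]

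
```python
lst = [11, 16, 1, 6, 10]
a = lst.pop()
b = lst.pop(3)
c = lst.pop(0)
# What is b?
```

After line 1: lst = [11, 16, 1, 6, 10]
After line 2 (pop() -> a = 10): lst = [11, 16, 1, 6]
After line 3 (pop(3) -> b = 6): lst = [11, 16, 1]
After line 4 (pop(0) -> c = 11): lst = [16, 1]

6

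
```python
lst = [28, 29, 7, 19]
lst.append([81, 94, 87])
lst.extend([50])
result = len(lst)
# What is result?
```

After line 1: lst = [28, 29, 7, 19]
After line 2 (append adds [81, 94, 87] as single element): lst = [28, 29, 7, 19, [81, 94, 87]]
After line 3 (extend unpacks [50], adds 50): lst = [28, 29, 7, 19, [81, 94, 87], 50]
After line 4: result = len(lst) = 6

6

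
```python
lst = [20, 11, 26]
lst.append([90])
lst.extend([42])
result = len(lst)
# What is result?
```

After line 1: lst = [20, 11, 26]
After line 2 (append adds [90] as single element): lst = [20, 11, 26, [90]]
After line 3 (extend unpacks [42], adds 42): lst = [20, 11, 26, [90], 42]
After line 4: result = len(lst) = 5

5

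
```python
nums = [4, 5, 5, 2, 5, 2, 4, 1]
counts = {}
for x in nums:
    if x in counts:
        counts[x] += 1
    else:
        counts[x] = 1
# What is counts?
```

Initial: counts = {}, nums = [4, 5, 5, 2, 5, 2, 4, 1]
See 4: counts = {4: 1}
See 5: counts = {4: 1, 5: 1}
See 5: counts = {4: 1, 5: 2}
See 2: counts = {4: 1, 5: 2, 2: 1}
See 5: counts = {4: 1, 5: 3, 2: 1}
See 2: counts = {4: 1, 5: 3, 2: 2}
See 4: counts = {4: 2, 5: 3, 2: 2}
See 1: counts = {4: 2, 5: 3, 2: 2, 1: 1}

{4: 2, 5: 3, 2: 2, 1: 1}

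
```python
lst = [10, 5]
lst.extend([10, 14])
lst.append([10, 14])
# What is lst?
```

After line 1: lst = [10, 5]
After line 2 (extend unpacks [10, 14]): lst = [10, 5, 10, 14]
After line 3 (append adds [10, 14] as single element): lst = [10, 5, 10, 14, [10, 14]]

[10, 5, 10, 14, [10, 14]]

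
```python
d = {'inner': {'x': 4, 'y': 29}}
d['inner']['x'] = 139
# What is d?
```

After line 1: d = {'inner': {'x': 4, 'y': 29}}
After line 2 (inner x overwritten): d = {'inner': {'x': 139, 'y': 29}}

{'inner': {'x': 139, 'y': 29}}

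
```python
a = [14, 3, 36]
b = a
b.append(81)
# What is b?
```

After line 1: a = [14, 3, 36]
After line 2 (b = a is an alias, same object): a = [14, 3, 36], b = [14, 3, 36]
After line 3 (b.append mutates the shared list): a = [14, 3, 36, 81], b = [14, 3, 36, 81]

[14, 3, 36, 81]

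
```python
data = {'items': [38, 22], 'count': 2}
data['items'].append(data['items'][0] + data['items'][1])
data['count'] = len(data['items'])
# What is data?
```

After line 1: data = {'items': [38, 22], 'count': 2}
After line 2 (append 38 + 22 = 60): data = {'items': [38, 22, 60], 'count': 2}
After line 3 (count = len(items) = 3): data = {'items': [38, 22, 60], 'count': 3}

{'items': [38, 22, 60], 'count': 3}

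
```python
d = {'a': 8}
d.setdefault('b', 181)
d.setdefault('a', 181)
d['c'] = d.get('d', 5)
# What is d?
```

After line 1: d = {'a': 8}
After line 2 (setdefault adds 'b'=181): d = {'a': 8, 'b': 181}
After line 3 (setdefault 'a' no-op, already exists): d = {'a': 8, 'b': 181}
After line 4 (get('d', 5) returns default since 'd' not in d): d = {'a': 8, 'b': 181, 'c': 5}

{'a': 8, 'b': 181, 'c': 5}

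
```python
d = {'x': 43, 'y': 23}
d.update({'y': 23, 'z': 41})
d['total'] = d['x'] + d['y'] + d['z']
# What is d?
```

After line 1: d = {'x': 43, 'y': 23}
After line 2 (y overwritten, z added): d = {'x': 43, 'y': 23, 'z': 41}
After line 3 (total = 43 + 23 + 41 = 107): d = {'x': 43, 'y': 23, 'z': 41, 'total': 107}

{'x': 43, 'y': 23, 'z': 41, 'total': 107}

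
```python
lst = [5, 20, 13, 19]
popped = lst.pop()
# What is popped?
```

19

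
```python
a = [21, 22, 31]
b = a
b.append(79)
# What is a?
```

After line 1: a = [21, 22, 31]
After line 2 (b = a is an alias, same object): a = [21, 22, 31], b = [21, 22, 31]
After line 3 (b.append mutates the shared list): a = [21, 22, 31, 79], b = [21, 22, 31, 79]

[21, 22, 31, 79]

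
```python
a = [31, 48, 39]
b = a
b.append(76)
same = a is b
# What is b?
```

After line 1: a = [31, 48, 39]
After line 2 (b = a is an alias, same object): a = [31, 48, 39], b = [31, 48, 39]
After line 3 (b.append mutates the shared list): a = [31, 48, 39, 76], b = [31, 48, 39, 76]
After line 4 (same = a is b; same object -> True): same = True

[31, 48, 39, 76]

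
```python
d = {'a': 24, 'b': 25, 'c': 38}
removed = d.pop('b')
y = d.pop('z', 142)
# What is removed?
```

After line 1: d = {'a': 24, 'b': 25, 'c': 38}
After line 2 (pop 'b' returns 25): d = {'a': 24, 'c': 38}, removed = 25
After line 3 (pop 'z' missing, returns default 142): d = {'a': 24, 'c': 38}, y = 142

25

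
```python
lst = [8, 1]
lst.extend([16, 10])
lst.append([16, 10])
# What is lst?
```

After line 1: lst = [8, 1]
After line 2 (extend unpacks [16, 10]): lst = [8, 1, 16, 10]
After line 3 (append adds [16, 10] as single element): lst = [8, 1, 16, 10, [16, 10]]

[8, 1, 16, 10, [16, 10]]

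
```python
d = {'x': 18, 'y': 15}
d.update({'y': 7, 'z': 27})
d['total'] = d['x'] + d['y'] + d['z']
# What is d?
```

After line 1: d = {'x': 18, 'y': 15}
After line 2 (y overwritten, z added): d = {'x': 18, 'y': 7, 'z': 27}
After line 3 (total = 18 + 7 + 27 = 52): d = {'x': 18, 'y': 7, 'z': 27, 'total': 52}

{'x': 18, 'y': 7, 'z': 27, 'total': 52}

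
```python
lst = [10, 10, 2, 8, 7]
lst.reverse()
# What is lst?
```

[7, 8, 2, 10, 10]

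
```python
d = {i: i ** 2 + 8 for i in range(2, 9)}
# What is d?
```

{2: 12, 3: 17, 4: 24, 5: 33, 6: 44, 7: 57, 8: 72}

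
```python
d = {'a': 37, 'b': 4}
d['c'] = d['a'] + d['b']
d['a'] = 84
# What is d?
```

After line 1: d = {'a': 37, 'b': 4}
After line 2 (d['c'] = 37 + 4): d = {'a': 37, 'b': 4, 'c': 41}
After line 3: d = {'a': 84, 'b': 4, 'c': 41}

{'a': 84, 'b': 4, 'c': 41}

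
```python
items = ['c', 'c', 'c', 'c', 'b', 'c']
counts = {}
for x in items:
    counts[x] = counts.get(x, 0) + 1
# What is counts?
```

Initial: counts = {}, items = ['c', 'c', 'c', 'c', 'b', 'c']
See 'c': counts = {'c': 1}
See 'c': counts = {'c': 2}
See 'c': counts = {'c': 3}
See 'c': counts = {'c': 4}
See 'b': counts = {'c': 4, 'b': 1}
See 'c': counts = {'c': 5, 'b': 1}

{'c': 5, 'b': 1}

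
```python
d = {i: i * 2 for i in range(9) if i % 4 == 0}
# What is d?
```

{0: 0, 4: 8, 8: 16}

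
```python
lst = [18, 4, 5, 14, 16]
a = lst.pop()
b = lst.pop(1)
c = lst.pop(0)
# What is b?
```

After line 1: lst = [18, 4, 5, 14, 16]
After line 2 (pop() -> a = 16): lst = [18, 4, 5, 14]
After line 3 (pop(1) -> b = 4): lst = [18, 5, 14]
After line 4 (pop(0) -> c = 18): lst = [5, 14]

4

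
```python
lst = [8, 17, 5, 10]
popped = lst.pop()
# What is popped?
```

10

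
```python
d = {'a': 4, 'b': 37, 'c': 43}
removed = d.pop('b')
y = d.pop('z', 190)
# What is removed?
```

After line 1: d = {'a': 4, 'b': 37, 'c': 43}
After line 2 (pop 'b' returns 37): d = {'a': 4, 'c': 43}, removed = 37
After line 3 (pop 'z' missing, returns default 190): d = {'a': 4, 'c': 43}, y = 190

37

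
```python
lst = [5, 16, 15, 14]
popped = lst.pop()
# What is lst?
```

[5, 16, 15]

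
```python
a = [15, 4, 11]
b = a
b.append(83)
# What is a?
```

After line 1: a = [15, 4, 11]
After line 2 (b = a is an alias, same object): a = [15, 4, 11], b = [15, 4, 11]
After line 3 (b.append mutates the shared list): a = [15, 4, 11, 83], b = [15, 4, 11, 83]

[15, 4, 11, 83]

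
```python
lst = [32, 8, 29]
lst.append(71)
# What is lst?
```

[32, 8, 29, 71]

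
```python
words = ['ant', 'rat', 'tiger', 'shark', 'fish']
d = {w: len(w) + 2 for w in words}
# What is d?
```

{'ant': 5, 'rat': 5, 'tiger': 7, 'shark': 7, 'fish': 6}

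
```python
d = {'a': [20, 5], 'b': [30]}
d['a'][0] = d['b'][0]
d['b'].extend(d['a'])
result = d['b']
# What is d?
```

After line 1: d = {'a': [20, 5], 'b': [30]}
After line 2 (a[0] = b[0] = 30): d = {'a': [30, 5], 'b': [30]}
After line 3 (b.extend(a) appends [30, 5]): d = {'a': [30, 5], 'b': [30, 30, 5]}
After line 4: result = d['b'] = [30, 30, 5]

{'a': [30, 5], 'b': [30, 30, 5]}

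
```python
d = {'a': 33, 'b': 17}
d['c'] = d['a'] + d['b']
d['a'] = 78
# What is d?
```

After line 1: d = {'a': 33, 'b': 17}
After line 2 (d['c'] = 33 + 17): d = {'a': 33, 'b': 17, 'c': 50}
After line 3: d = {'a': 78, 'b': 17, 'c': 50}

{'a': 78, 'b': 17, 'c': 50}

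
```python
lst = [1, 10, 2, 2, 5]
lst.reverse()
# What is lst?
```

[5, 2, 2, 10, 1]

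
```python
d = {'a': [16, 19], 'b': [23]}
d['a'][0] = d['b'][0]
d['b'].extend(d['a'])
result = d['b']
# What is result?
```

After line 1: d = {'a': [16, 19], 'b': [23]}
After line 2 (a[0] = b[0] = 23): d = {'a': [23, 19], 'b': [23]}
After line 3 (b.extend(a) appends [23, 19]): d = {'a': [23, 19], 'b': [23, 23, 19]}
After line 4: result = d['b'] = [23, 23, 19]

[23, 23, 19]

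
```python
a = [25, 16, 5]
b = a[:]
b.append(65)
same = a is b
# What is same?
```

After line 1: a = [25, 16, 5]
After line 2 (b = a[:] is a shallow copy, new object): a = [25, 16, 5], b = [25, 16, 5]
After line 3 (append only mutates b): a = [25, 16, 5], b = [25, 16, 5, 65]
After line 4 (same = a is b; different objects -> False): same = False

False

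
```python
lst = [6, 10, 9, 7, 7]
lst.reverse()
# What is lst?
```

[7, 7, 9, 10, 6]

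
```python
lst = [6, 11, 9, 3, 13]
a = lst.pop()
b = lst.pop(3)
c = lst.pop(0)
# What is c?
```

After line 1: lst = [6, 11, 9, 3, 13]
After line 2 (pop() -> a = 13): lst = [6, 11, 9, 3]
After line 3 (pop(3) -> b = 3): lst = [6, 11, 9]
After line 4 (pop(0) -> c = 6): lst = [11, 9]

6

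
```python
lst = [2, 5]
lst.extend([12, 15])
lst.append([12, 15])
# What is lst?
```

After line 1: lst = [2, 5]
After line 2 (extend unpacks [12, 15]): lst = [2, 5, 12, 15]
After line 3 (append adds [12, 15] as single element): lst = [2, 5, 12, 15, [12, 15]]

[2, 5, 12, 15, [12, 15]]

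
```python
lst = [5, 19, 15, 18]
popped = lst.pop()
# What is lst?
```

[5, 19, 15]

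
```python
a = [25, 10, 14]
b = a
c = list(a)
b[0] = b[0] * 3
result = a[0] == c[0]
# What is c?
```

After line 1: a = [25, 10, 14]
After line 2 (b = a, alias): a = [25, 10, 14], b = [25, 10, 14]
After line 3 (c = list(a) is a copy, new object): c = [25, 10, 14]
After line 4 (b[0] = 25 * 3 = 75; mutates shared a/b): a = b = [75, 10, 14], c = [25, 10, 14]
After line 5 (a[0] = 75, c[0] = 25; result = False)

[25, 10, 14]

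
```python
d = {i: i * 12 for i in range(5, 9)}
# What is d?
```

{5: 60, 6: 72, 7: 84, 8: 96}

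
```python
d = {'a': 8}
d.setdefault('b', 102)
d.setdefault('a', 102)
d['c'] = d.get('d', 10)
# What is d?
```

After line 1: d = {'a': 8}
After line 2 (setdefault adds 'b'=102): d = {'a': 8, 'b': 102}
After line 3 (setdefault 'a' no-op, already exists): d = {'a': 8, 'b': 102}
After line 4 (get('d', 10) returns default since 'd' not in d): d = {'a': 8, 'b': 102, 'c': 10}

{'a': 8, 'b': 102, 'c': 10}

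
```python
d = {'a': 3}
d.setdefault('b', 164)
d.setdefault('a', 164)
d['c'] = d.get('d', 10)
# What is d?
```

After line 1: d = {'a': 3}
After line 2 (setdefault adds 'b'=164): d = {'a': 3, 'b': 164}
After line 3 (setdefault 'a' no-op, already exists): d = {'a': 3, 'b': 164}
After line 4 (get('d', 10) returns default since 'd' not in d): d = {'a': 3, 'b': 164, 'c': 10}

{'a': 3, 'b': 164, 'c': 10}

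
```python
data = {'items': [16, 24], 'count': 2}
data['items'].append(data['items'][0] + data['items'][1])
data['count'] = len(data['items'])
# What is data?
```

After line 1: data = {'items': [16, 24], 'count': 2}
After line 2 (append 16 + 24 = 40): data = {'items': [16, 24, 40], 'count': 2}
After line 3 (count = len(items) = 3): data = {'items': [16, 24, 40], 'count': 3}

{'items': [16, 24, 40], 'count': 3}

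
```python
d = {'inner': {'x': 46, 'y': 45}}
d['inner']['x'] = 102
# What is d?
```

After line 1: d = {'inner': {'x': 46, 'y': 45}}
After line 2 (inner x overwritten): d = {'inner': {'x': 102, 'y': 45}}

{'inner': {'x': 102, 'y': 45}}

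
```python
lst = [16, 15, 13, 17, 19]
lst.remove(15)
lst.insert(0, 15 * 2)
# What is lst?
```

After line 1: lst = [16, 15, 13, 17, 19]
After line 2 (remove first 15): lst = [16, 13, 17, 19]
After line 3 (insert 30 at index 0): lst = [30, 16, 13, 17, 19]

[30, 16, 13, 17, 19]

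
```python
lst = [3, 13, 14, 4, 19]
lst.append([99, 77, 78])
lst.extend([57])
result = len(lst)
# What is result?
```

After line 1: lst = [3, 13, 14, 4, 19]
After line 2 (append adds [99, 77, 78] as single element): lst = [3, 13, 14, 4, 19, [99, 77, 78]]
After line 3 (extend unpacks [57], adds 57): lst = [3, 13, 14, 4, 19, [99, 77, 78], 57]
After line 4: result = len(lst) = 7

7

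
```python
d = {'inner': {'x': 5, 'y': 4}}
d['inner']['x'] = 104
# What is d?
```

After line 1: d = {'inner': {'x': 5, 'y': 4}}
After line 2 (inner x overwritten): d = {'inner': {'x': 104, 'y': 4}}

{'inner': {'x': 104, 'y': 4}}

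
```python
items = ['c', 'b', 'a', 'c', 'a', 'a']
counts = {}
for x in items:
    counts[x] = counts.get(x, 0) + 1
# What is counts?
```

Initial: counts = {}, items = ['c', 'b', 'a', 'c', 'a', 'a']
See 'c': counts = {'c': 1}
See 'b': counts = {'c': 1, 'b': 1}
See 'a': counts = {'c': 1, 'b': 1, 'a': 1}
See 'c': counts = {'c': 2, 'b': 1, 'a': 1}
See 'a': counts = {'c': 2, 'b': 1, 'a': 2}
See 'a': counts = {'c': 2, 'b': 1, 'a': 3}

{'c': 2, 'b': 1, 'a': 3}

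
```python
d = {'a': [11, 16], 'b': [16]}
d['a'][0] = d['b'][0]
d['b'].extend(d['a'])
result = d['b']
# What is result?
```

After line 1: d = {'a': [11, 16], 'b': [16]}
After line 2 (a[0] = b[0] = 16): d = {'a': [16, 16], 'b': [16]}
After line 3 (b.extend(a) appends [16, 16]): d = {'a': [16, 16], 'b': [16, 16, 16]}
After line 4: result = d['b'] = [16, 16, 16]

[16, 16, 16]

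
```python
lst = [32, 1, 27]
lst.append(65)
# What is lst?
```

[32, 1, 27, 65]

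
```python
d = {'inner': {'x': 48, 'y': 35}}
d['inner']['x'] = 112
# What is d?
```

After line 1: d = {'inner': {'x': 48, 'y': 35}}
After line 2 (inner x overwritten): d = {'inner': {'x': 112, 'y': 35}}

{'inner': {'x': 112, 'y': 35}}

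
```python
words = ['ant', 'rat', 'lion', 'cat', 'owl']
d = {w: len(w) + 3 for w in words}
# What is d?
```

{'ant': 6, 'rat': 6, 'lion': 7, 'cat': 6, 'owl': 6}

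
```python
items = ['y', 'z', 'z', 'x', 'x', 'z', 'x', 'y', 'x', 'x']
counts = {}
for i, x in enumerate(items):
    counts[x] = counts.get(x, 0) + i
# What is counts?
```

Initial: counts = {}, items = ['y', 'z', 'z', 'x', 'x', 'z', 'x', 'y', 'x', 'x']
i=0, x='y': counts = {'y': 0}
i=1, x='z': counts = {'y': 0, 'z': 1}
i=2, x='z': counts = {'y': 0, 'z': 3}
i=3, x='x': counts = {'y': 0, 'z': 3, 'x': 3}
i=4, x='x': counts = {'y': 0, 'z': 3, 'x': 7}
i=5, x='z': counts = {'y': 0, 'z': 8, 'x': 7}
i=6, x='x': counts = {'y': 0, 'z': 8, 'x': 13}
i=7, x='y': counts = {'y': 7, 'z': 8, 'x': 13}
i=8, x='x': counts = {'y': 7, 'z': 8, 'x': 21}
i=9, x='x': counts = {'y': 7, 'z': 8, 'x': 30}

{'y': 7, 'z': 8, 'x': 30}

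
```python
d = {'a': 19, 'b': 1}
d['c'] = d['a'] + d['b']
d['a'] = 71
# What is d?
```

After line 1: d = {'a': 19, 'b': 1}
After line 2 (d['c'] = 19 + 1): d = {'a': 19, 'b': 1, 'c': 20}
After line 3: d = {'a': 71, 'b': 1, 'c': 20}

{'a': 71, 'b': 1, 'c': 20}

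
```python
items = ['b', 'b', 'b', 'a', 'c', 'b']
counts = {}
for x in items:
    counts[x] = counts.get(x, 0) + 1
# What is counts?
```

Initial: counts = {}, items = ['b', 'b', 'b', 'a', 'c', 'b']
See 'b': counts = {'b': 1}
See 'b': counts = {'b': 2}
See 'b': counts = {'b': 3}
See 'a': counts = {'b': 3, 'a': 1}
See 'c': counts = {'b': 3, 'a': 1, 'c': 1}
See 'b': counts = {'b': 4, 'a': 1, 'c': 1}

{'b': 4, 'a': 1, 'c': 1}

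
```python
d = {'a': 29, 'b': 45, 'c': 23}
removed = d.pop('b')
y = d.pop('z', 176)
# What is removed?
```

After line 1: d = {'a': 29, 'b': 45, 'c': 23}
After line 2 (pop 'b' returns 45): d = {'a': 29, 'c': 23}, removed = 45
After line 3 (pop 'z' missing, returns default 176): d = {'a': 29, 'c': 23}, y = 176

45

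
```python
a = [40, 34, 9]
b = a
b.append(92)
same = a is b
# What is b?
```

After line 1: a = [40, 34, 9]
After line 2 (b = a is an alias, same object): a = [40, 34, 9], b = [40, 34, 9]
After line 3 (b.append mutates the shared list): a = [40, 34, 9, 92], b = [40, 34, 9, 92]
After line 4 (same = a is b; same object -> True): same = True

[40, 34, 9, 92]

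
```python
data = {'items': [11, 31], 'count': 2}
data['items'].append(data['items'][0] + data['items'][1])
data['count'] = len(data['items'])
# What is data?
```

After line 1: data = {'items': [11, 31], 'count': 2}
After line 2 (append 11 + 31 = 42): data = {'items': [11, 31, 42], 'count': 2}
After line 3 (count = len(items) = 3): data = {'items': [11, 31, 42], 'count': 3}

{'items': [11, 31, 42], 'count': 3}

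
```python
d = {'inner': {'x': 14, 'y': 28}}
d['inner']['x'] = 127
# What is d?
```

After line 1: d = {'inner': {'x': 14, 'y': 28}}
After line 2 (inner x overwritten): d = {'inner': {'x': 127, 'y': 28}}

{'inner': {'x': 127, 'y': 28}}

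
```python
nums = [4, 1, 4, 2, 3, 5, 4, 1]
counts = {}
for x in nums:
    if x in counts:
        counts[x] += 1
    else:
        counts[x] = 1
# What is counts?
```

Initial: counts = {}, nums = [4, 1, 4, 2, 3, 5, 4, 1]
See 4: counts = {4: 1}
See 1: counts = {4: 1, 1: 1}
See 4: counts = {4: 2, 1: 1}
See 2: counts = {4: 2, 1: 1, 2: 1}
See 3: counts = {4: 2, 1: 1, 2: 1, 3: 1}
See 5: counts = {4: 2, 1: 1, 2: 1, 3: 1, 5: 1}
See 4: counts = {4: 3, 1: 1, 2: 1, 3: 1, 5: 1}
See 1: counts = {4: 3, 1: 2, 2: 1, 3: 1, 5: 1}

{4: 3, 1: 2, 2: 1, 3: 1, 5: 1}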